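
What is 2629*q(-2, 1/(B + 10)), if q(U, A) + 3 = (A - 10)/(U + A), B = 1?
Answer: 120934/21 ≈ 5758.8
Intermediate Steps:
q(U, A) = -3 + (-10 + A)/(A + U) (q(U, A) = -3 + (A - 10)/(U + A) = -3 + (-10 + A)/(A + U))
2629*q(-2, 1/(B + 10)) = 2629*((-10 - 3*(-2) - 2/(1 + 10))/(1/(1 + 10) - 2)) = 2629*((-10 + 6 - 2/11)/(1/11 - 2)) = 2629*((-10 + 6 - 2*1/11)/(1/11 - 2)) = 2629*((-10 + 6 - 2/11)/(-21/11)) = 2629*(-11/21*(-46/11)) = 2629*(46/21) = 120934/21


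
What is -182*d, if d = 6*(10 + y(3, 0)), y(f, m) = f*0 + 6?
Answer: -17472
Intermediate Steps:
y(f, m) = 6 (y(f, m) = 0 + 6 = 6)
d = 96 (d = 6*(10 + 6) = 6*16 = 96)
-182*d = -182*96 = -17472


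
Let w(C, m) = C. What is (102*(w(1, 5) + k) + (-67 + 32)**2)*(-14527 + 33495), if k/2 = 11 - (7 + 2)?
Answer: 32909480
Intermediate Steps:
k = 4 (k = 2*(11 - (7 + 2)) = 2*(11 - 1*9) = 2*(11 - 9) = 2*2 = 4)
(102*(w(1, 5) + k) + (-67 + 32)**2)*(-14527 + 33495) = (102*(1 + 4) + (-67 + 32)**2)*(-14527 + 33495) = (102*5 + (-35)**2)*18968 = (510 + 1225)*18968 = 1735*18968 = 32909480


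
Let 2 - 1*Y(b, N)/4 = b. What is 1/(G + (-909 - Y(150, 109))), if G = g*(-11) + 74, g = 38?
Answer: -1/661 ≈ -0.0015129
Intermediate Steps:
Y(b, N) = 8 - 4*b
G = -344 (G = 38*(-11) + 74 = -418 + 74 = -344)
1/(G + (-909 - Y(150, 109))) = 1/(-344 + (-909 - (8 - 4*150))) = 1/(-344 + (-909 - (8 - 600))) = 1/(-344 + (-909 - 1*(-592))) = 1/(-344 + (-909 + 592)) = 1/(-344 - 317) = 1/(-661) = -1/661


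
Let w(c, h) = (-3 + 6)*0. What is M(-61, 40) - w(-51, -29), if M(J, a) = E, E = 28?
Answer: 28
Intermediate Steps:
M(J, a) = 28
w(c, h) = 0 (w(c, h) = 3*0 = 0)
M(-61, 40) - w(-51, -29) = 28 - 1*0 = 28 + 0 = 28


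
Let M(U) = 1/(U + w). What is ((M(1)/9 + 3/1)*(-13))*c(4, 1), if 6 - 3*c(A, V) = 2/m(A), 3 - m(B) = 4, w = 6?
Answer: -19760/189 ≈ -104.55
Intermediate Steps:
m(B) = -1 (m(B) = 3 - 1*4 = 3 - 4 = -1)
M(U) = 1/(6 + U) (M(U) = 1/(U + 6) = 1/(6 + U))
c(A, V) = 8/3 (c(A, V) = 2 - 2/(3*(-1)) = 2 - 2*(-1)/3 = 2 - 1/3*(-2) = 2 + 2/3 = 8/3)
((M(1)/9 + 3/1)*(-13))*c(4, 1) = ((1/((6 + 1)*9) + 3/1)*(-13))*(8/3) = (((1/9)/7 + 3*1)*(-13))*(8/3) = (((1/7)*(1/9) + 3)*(-13))*(8/3) = ((1/63 + 3)*(-13))*(8/3) = ((190/63)*(-13))*(8/3) = -2470/63*8/3 = -19760/189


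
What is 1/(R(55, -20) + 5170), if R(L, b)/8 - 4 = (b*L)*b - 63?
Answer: 1/180698 ≈ 5.5341e-6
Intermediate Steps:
R(L, b) = -472 + 8*L*b**2 (R(L, b) = 32 + 8*((b*L)*b - 63) = 32 + 8*((L*b)*b - 63) = 32 + 8*(L*b**2 - 63) = 32 + 8*(-63 + L*b**2) = 32 + (-504 + 8*L*b**2) = -472 + 8*L*b**2)
1/(R(55, -20) + 5170) = 1/((-472 + 8*55*(-20)**2) + 5170) = 1/((-472 + 8*55*400) + 5170) = 1/((-472 + 176000) + 5170) = 1/(175528 + 5170) = 1/180698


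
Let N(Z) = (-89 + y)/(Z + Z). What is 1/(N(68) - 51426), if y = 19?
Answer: -68/3497003 ≈ -1.9445e-5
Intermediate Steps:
N(Z) = -35/Z (N(Z) = (-89 + 19)/(Z + Z) = -70*1/(2*Z) = -35/Z)
1/(N(68) - 51426) = 1/(-35/68 - 51426) = 1/(-3497003/68) = -68/3497003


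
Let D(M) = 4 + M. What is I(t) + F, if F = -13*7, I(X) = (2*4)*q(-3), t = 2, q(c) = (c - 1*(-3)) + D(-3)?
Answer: -83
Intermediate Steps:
q(c) = 4 + c (q(c) = (c - 1*(-3)) + (4 - 3) = (c + 3) + 1 = (3 + c) + 1 = 4 + c)
I(X) = 8 (I(X) = (2*4)*(4 - 3) = 8*1 = 8)
F = -91
I(t) + F = 8 - 91 = -83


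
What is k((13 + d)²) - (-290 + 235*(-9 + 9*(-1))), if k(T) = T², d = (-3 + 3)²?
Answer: 33081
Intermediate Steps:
d = 0 (d = 0² = 0)
k((13 + d)²) - (-290 + 235*(-9 + 9*(-1))) = ((13 + 0)²)² - (-290 + 235*(-9 + 9*(-1))) = (13²)² - (-290 + 235*(-9 - 9)) = 169² - (-290 + 235*(-18)) = 28561 - (-290 - 4230) = 28561 - 1*(-4520) = 28561 + 4520 = 33081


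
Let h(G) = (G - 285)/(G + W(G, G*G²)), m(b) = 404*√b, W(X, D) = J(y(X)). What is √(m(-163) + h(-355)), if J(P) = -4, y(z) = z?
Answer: 2*√(57440 + 13016981*I*√163)/359 ≈ 50.792 + 50.775*I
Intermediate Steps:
W(X, D) = -4
h(G) = (-285 + G)/(-4 + G) (h(G) = (G - 285)/(G - 4) = (-285 + G)/(-4 + G))
√(m(-163) + h(-355)) = √(404*√(-163) + (-285 - 355)/(-4 - 355)) = √(404*(I*√163) - 640/(-359)) = √(404*I*√163 - 1/359*(-640)) = √(404*I*√163 + 640/359) = √(640/359 + 404*I*√163)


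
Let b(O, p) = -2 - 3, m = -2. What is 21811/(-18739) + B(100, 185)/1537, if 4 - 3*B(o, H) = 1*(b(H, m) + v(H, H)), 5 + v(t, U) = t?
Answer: -34591630/28801843 ≈ -1.2010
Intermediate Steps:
v(t, U) = -5 + t
b(O, p) = -5
B(o, H) = 14/3 - H/3 (B(o, H) = 4/3 - (-5 + (-5 + H))/3 = 4/3 - (-10 + H)/3 = 4/3 + (10/3 - H/3) = 14/3 - H/3)
21811/(-18739) + B(100, 185)/1537 = 21811/(-18739) + (14/3 - 1/3*185)/1537 = 21811*(-1/18739) + (14/3 - 185/3)*(1/1537) = -21811/18739 - 57*1/1537 = -21811/18739 - 57/1537 = -34591630/28801843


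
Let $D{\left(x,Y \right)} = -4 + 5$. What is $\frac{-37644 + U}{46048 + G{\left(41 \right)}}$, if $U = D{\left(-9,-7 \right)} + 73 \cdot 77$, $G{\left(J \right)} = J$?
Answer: $- \frac{1186}{1707} \approx -0.69479$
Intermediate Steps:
$D{\left(x,Y \right)} = 1$
$U = 5622$ ($U = 1 + 73 \cdot 77 = 1 + 5621 = 5622$)
$\frac{-37644 + U}{46048 + G{\left(41 \right)}} = \frac{-37644 + 5622}{46048 + 41} = - \frac{32022}{46089} = \left(-32022\right) \frac{1}{46089} = - \frac{1186}{1707}$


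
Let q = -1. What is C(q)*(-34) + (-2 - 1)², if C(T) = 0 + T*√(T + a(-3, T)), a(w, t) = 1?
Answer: 9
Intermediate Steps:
C(T) = T*√(1 + T) (C(T) = 0 + T*√(T + 1) = 0 + T*√(1 + T) = T*√(1 + T))
C(q)*(-34) + (-2 - 1)² = -√(1 - 1)*(-34) + (-2 - 1)² = -√0*(-34) + (-3)² = -1*0*(-34) + 9 = 0*(-34) + 9 = 0 + 9 = 9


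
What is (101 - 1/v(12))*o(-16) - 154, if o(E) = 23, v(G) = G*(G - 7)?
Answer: 130117/60 ≈ 2168.6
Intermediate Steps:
v(G) = G*(-7 + G)
(101 - 1/v(12))*o(-16) - 154 = (101 - 1/(12*(-7 + 12)))*23 - 154 = (101 - 1/(12*5))*23 - 154 = (101 - 1/60)*23 - 154 = (6059/60)*23 - 154 = 139357/60 - 154 = 130117/60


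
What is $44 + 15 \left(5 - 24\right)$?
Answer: $-241$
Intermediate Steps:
$44 + 15 \left(5 - 24\right) = 44 + 15 \left(-19\right) = 44 - 285 = -241$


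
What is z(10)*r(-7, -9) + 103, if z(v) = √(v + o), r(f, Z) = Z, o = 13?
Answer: 103 - 9*√23 ≈ 59.838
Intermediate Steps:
z(v) = √(13 + v) (z(v) = √(v + 13) = √(13 + v))
z(10)*r(-7, -9) + 103 = √(13 + 10)*(-9) + 103 = √23*(-9) + 103 = -9*√23 + 103 = 103 - 9*√23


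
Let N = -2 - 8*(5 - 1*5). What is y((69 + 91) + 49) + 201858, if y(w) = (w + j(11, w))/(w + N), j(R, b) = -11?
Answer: 4642756/23 ≈ 2.0186e+5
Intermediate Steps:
N = -2 (N = -2 - 8*(5 - 5) = -2 - 8*0 = -2 + 0 = -2)
y(w) = (-11 + w)/(-2 + w) (y(w) = (w - 11)/(w - 2) = (-11 + w)/(-2 + w))
y((69 + 91) + 49) + 201858 = (-11 + ((69 + 91) + 49))/(-2 + ((69 + 91) + 49)) + 201858 = (-11 + (160 + 49))/(-2 + (160 + 49)) + 201858 = (-11 + 209)/(-2 + 209) + 201858 = 198/207 + 201858 = (1/207)*198 + 201858 = 22/23 + 201858 = 4642756/23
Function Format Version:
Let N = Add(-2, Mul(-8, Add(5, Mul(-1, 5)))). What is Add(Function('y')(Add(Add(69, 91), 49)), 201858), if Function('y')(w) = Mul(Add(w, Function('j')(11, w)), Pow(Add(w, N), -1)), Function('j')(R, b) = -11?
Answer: Rational(4642756, 23) ≈ 2.0186e+5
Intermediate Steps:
N = -2 (N = Add(-2, Mul(-8, Add(5, -5))) = Add(-2, Mul(-8, 0)) = Add(-2, 0) = -2)
Function('y')(w) = Mul(Pow(Add(-2, w), -1), Add(-11, w)) (Function('y')(w) = Mul(Add(w, -11), Pow(Add(w, -2), -1)) = Mul(Add(-11, w), Pow(Add(-2, w), -1)) = Mul(Pow(Add(-2, w), -1), Add(-11, w)))
Add(Function('y')(Add(Add(69, 91), 49)), 201858) = Add(Mul(Pow(Add(-2, Add(Add(69, 91), 49)), -1), Add(-11, Add(Add(69, 91), 49))), 201858) = Add(Mul(Pow(Add(-2, Add(160, 49)), -1), Add(-11, Add(160, 49))), 201858) = Add(Mul(Pow(Add(-2, 209), -1), Add(-11, 209)), 201858) = Add(Mul(Pow(207, -1), 198), 201858) = Add(Mul(Rational(1, 207), 198), 201858) = Add(Rational(22, 23), 201858) = Rational(4642756, 23)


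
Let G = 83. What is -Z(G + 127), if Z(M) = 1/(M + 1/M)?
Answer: -210/44101 ≈ -0.0047618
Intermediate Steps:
-Z(G + 127) = -(83 + 127)/(1 + (83 + 127)²) = -210/(1 + 210²) = -210/(1 + 44100) = -210/44101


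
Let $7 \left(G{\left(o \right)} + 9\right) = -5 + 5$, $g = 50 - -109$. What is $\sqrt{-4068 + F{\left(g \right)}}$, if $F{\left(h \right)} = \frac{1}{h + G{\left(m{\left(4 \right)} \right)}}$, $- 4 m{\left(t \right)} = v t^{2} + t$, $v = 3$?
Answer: $\frac{i \sqrt{3661194}}{30} \approx 63.781 i$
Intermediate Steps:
$g = 159$ ($g = 50 + 109 = 159$)
$m{\left(t \right)} = - \frac{3 t^{2}}{4} - \frac{t}{4}$ ($m{\left(t \right)} = - \frac{3 t^{2} + t}{4} = - \frac{t + 3 t^{2}}{4} = - \frac{3 t^{2}}{4} - \frac{t}{4}$)
$G{\left(o \right)} = -9$ ($G{\left(o \right)} = -9 + \frac{-5 + 5}{7} = -9 + \frac{1}{7} \cdot 0 = -9 + 0 = -9$)
$F{\left(h \right)} = \frac{1}{-9 + h}$ ($F{\left(h \right)} = \frac{1}{h - 9} = \frac{1}{-9 + h}$)
$\sqrt{-4068 + F{\left(g \right)}} = \sqrt{-4068 + \frac{1}{-9 + 159}} = \sqrt{-4068 + \frac{1}{150}} = \sqrt{- \frac{610199}{150}} = \frac{i \sqrt{3661194}}{30}$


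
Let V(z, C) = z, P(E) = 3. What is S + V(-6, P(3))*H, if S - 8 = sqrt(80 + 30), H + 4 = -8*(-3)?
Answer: -112 + sqrt(110) ≈ -101.51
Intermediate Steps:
H = 20 (H = -4 - 8*(-3) = -4 + 24 = 20)
S = 8 + sqrt(110) (S = 8 + sqrt(80 + 30) = 8 + sqrt(110) ≈ 18.488)
S + V(-6, P(3))*H = (8 + sqrt(110)) - 6*20 = (8 + sqrt(110)) - 120 = -112 + sqrt(110)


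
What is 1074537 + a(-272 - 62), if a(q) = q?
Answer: 1074203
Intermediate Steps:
1074537 + a(-272 - 62) = 1074537 + (-272 - 62) = 1074537 - 334 = 1074203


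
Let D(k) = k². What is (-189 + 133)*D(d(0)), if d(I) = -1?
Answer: -56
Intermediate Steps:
(-189 + 133)*D(d(0)) = (-189 + 133)*(-1)² = -56*1 = -56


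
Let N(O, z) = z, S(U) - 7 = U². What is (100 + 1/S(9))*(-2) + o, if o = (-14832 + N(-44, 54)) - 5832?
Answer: -915641/44 ≈ -20810.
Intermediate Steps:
S(U) = 7 + U²
o = -20610 (o = (-14832 + 54) - 5832 = -14778 - 5832 = -20610)
(100 + 1/S(9))*(-2) + o = (100 + 1/(7 + 9²))*(-2) - 20610 = (100 + 1/(7 + 81))*(-2) - 20610 = (100 + 1/88)*(-2) - 20610 = (8801/88)*(-2) - 20610 = -8801/44 - 20610 = -915641/44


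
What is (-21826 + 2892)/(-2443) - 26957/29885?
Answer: 499986639/73009055 ≈ 6.8483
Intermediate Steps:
(-21826 + 2892)/(-2443) - 26957/29885 = -18934*(-1/2443) - 26957*1/29885 = 18934/2443 - 26957/29885 = 499986639/73009055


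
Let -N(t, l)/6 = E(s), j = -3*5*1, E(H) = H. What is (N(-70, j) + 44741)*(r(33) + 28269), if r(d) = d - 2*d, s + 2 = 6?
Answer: 1262629212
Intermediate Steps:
s = 4 (s = -2 + 6 = 4)
j = -15 (j = -15*1 = -15)
N(t, l) = -24 (N(t, l) = -6*4 = -24)
r(d) = -d
(N(-70, j) + 44741)*(r(33) + 28269) = (-24 + 44741)*(-1*33 + 28269) = 44717*(-33 + 28269) = 44717*28236 = 1262629212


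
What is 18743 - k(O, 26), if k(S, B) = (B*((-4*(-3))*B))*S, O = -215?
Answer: 1762823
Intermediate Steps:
k(S, B) = 12*S*B² (k(S, B) = (B*(12*B))*S = (12*B²)*S = 12*S*B²)
18743 - k(O, 26) = 18743 - 12*(-215)*26² = 18743 - 12*(-215)*676 = 18743 - 1*(-1744080) = 18743 + 1744080 = 1762823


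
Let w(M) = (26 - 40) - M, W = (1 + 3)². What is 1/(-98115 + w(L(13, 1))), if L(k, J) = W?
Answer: -1/98145 ≈ -1.0189e-5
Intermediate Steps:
W = 16 (W = 4² = 16)
L(k, J) = 16
w(M) = -14 - M
1/(-98115 + w(L(13, 1))) = 1/(-98115 + (-14 - 1*16)) = 1/(-98115 + (-14 - 16)) = 1/(-98115 - 30) = 1/(-98145) = -1/98145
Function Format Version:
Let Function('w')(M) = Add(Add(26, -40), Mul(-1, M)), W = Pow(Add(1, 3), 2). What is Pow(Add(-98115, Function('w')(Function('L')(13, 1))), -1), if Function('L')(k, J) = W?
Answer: Rational(-1, 98145) ≈ -1.0189e-5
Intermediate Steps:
W = 16 (W = Pow(4, 2) = 16)
Function('L')(k, J) = 16
Function('w')(M) = Add(-14, Mul(-1, M))
Pow(Add(-98115, Function('w')(Function('L')(13, 1))), -1) = Pow(Add(-98115, Add(-14, Mul(-1, 16))), -1) = Pow(Add(-98115, Add(-14, -16)), -1) = Pow(Add(-98115, -30), -1) = Pow(-98145, -1) = Rational(-1, 98145)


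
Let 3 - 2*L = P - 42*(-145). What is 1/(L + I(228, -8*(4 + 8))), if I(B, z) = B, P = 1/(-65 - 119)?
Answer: -368/1036103 ≈ -0.00035518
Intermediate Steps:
P = -1/184 (P = 1/(-184) = -1/184 ≈ -0.0054348)
L = -1120007/368 (L = 3/2 - (-1/184 - 42*(-145))/2 = 3/2 - (-1/184 + 6090)/2 = 3/2 - 1/2*1120559/184 = 3/2 - 1120559/368 = -1120007/368 ≈ -3043.5)
1/(L + I(228, -8*(4 + 8))) = 1/(-1120007/368 + 228) = 1/(-1036103/368) = -368/1036103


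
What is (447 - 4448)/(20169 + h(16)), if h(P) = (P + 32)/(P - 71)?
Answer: -220055/1109247 ≈ -0.19838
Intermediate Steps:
h(P) = (32 + P)/(-71 + P)
(447 - 4448)/(20169 + h(16)) = (447 - 4448)/(20169 + (32 + 16)/(-71 + 16)) = -4001/(20169 + 48/(-55)) = -4001/(20169 - 1/55*48) = -4001/(20169 - 48/55) = -4001/1109247/55 = -4001*55/1109247 = -220055/1109247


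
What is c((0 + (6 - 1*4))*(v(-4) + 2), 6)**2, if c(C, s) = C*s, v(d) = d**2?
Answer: 46656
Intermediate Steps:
c((0 + (6 - 1*4))*(v(-4) + 2), 6)**2 = (((0 + (6 - 1*4))*((-4)**2 + 2))*6)**2 = (((0 + (6 - 4))*(16 + 2))*6)**2 = (((0 + 2)*18)*6)**2 = ((2*18)*6)**2 = (36*6)**2 = 216**2 = 46656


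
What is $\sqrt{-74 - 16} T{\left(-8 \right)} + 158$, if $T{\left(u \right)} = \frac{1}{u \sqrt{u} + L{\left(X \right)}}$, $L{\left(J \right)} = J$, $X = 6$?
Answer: $\frac{- 3 \sqrt{10} + 948 i + 2528 \sqrt{2}}{2 \left(3 i + 8 \sqrt{2}\right)} \approx 157.61 + 0.10387 i$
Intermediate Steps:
$T{\left(u \right)} = \frac{1}{6 + u^{\frac{3}{2}}}$ ($T{\left(u \right)} = \frac{1}{u \sqrt{u} + 6} = \frac{1}{u^{\frac{3}{2}} + 6} = \frac{1}{6 + u^{\frac{3}{2}}}$)
$\sqrt{-74 - 16} T{\left(-8 \right)} + 158 = \frac{\sqrt{-74 - 16}}{6 + \left(-8\right)^{\frac{3}{2}}} + 158 = \frac{\sqrt{-90}}{6 - 16 i \sqrt{2}} + 158 = \frac{3 i \sqrt{10}}{6 - 16 i \sqrt{2}} + 158 = 158 + \frac{3 i \sqrt{10}}{6 - 16 i \sqrt{2}}$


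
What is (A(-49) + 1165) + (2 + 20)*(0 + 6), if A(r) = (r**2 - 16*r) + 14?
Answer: 4496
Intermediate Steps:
A(r) = 14 + r**2 - 16*r
(A(-49) + 1165) + (2 + 20)*(0 + 6) = ((14 + (-49)**2 - 16*(-49)) + 1165) + (2 + 20)*(0 + 6) = ((14 + 2401 + 784) + 1165) + 22*6 = (3199 + 1165) + 132 = 4364 + 132 = 4496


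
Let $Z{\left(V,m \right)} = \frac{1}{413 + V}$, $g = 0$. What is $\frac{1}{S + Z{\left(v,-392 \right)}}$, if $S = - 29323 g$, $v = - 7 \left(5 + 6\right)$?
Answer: $336$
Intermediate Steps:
$v = -77$ ($v = \left(-7\right) 11 = -77$)
$S = 0$ ($S = \left(-29323\right) 0 = 0$)
$\frac{1}{S + Z{\left(v,-392 \right)}} = \frac{1}{0 + \frac{1}{413 - 77}} = \frac{1}{0 + \frac{1}{336}} = \frac{1}{\frac{1}{336}} = 336$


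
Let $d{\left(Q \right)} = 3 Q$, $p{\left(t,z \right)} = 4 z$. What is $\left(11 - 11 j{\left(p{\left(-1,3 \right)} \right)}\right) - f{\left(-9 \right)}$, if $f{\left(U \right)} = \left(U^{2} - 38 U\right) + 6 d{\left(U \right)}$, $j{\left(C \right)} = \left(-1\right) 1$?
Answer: $-239$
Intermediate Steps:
$j{\left(C \right)} = -1$
$f{\left(U \right)} = U^{2} - 20 U$ ($f{\left(U \right)} = \left(U^{2} - 38 U\right) + 6 \cdot 3 U = \left(U^{2} - 38 U\right) + 18 U = U^{2} - 20 U$)
$\left(11 - 11 j{\left(p{\left(-1,3 \right)} \right)}\right) - f{\left(-9 \right)} = \left(11 - -11\right) - - 9 \left(-20 - 9\right) = \left(11 + 11\right) - \left(-9\right) \left(-29\right) = 22 - 261 = -239$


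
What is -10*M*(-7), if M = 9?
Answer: 630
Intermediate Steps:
-10*M*(-7) = -10*9*(-7) = -90*(-7) = 630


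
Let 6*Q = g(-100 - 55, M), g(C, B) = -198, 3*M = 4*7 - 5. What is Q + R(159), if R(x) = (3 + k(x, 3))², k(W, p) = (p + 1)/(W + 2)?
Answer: -618224/25921 ≈ -23.850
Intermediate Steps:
M = 23/3 (M = (4*7 - 5)/3 = (28 - 5)/3 = (⅓)*23 = 23/3 ≈ 7.6667)
Q = -33 (Q = (⅙)*(-198) = -33)
k(W, p) = (1 + p)/(2 + W)
R(x) = (3 + 4/(2 + x))² (R(x) = (3 + (1 + 3)/(2 + x))² = (3 + 4/(2 + x))²)
Q + R(159) = -33 + (10 + 3*159)²/(2 + 159)² = -33 + (10 + 477)²/161² = -33 + (1/25921)*487² = -33 + (1/25921)*237169 = -33 + 237169/25921 = -618224/25921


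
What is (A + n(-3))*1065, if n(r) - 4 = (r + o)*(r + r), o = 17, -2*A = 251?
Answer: -437715/2 ≈ -2.1886e+5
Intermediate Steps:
A = -251/2 (A = -½*251 = -251/2 ≈ -125.50)
n(r) = 4 + 2*r*(17 + r) (n(r) = 4 + (r + 17)*(r + r) = 4 + (17 + r)*(2*r) = 4 + 2*r*(17 + r))
(A + n(-3))*1065 = (-251/2 + (4 + 2*(-3)² + 34*(-3)))*1065 = (-251/2 + (4 + 2*9 - 102))*1065 = (-251/2 + (4 + 18 - 102))*1065 = (-251/2 - 80)*1065 = -411/2*1065 = -437715/2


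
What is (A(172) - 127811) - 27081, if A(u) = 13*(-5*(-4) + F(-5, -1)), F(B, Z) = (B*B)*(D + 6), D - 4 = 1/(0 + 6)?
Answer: -907967/6 ≈ -1.5133e+5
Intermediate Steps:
D = 25/6 (D = 4 + 1/(0 + 6) = 4 + 1/6 = 4 + ⅙ = 25/6 ≈ 4.1667)
F(B, Z) = 61*B²/6 (F(B, Z) = (B*B)*(25/6 + 6) = B²*(61/6) = 61*B²/6)
A(u) = 21385/6 (A(u) = 13*(-5*(-4) + (61/6)*(-5)²) = 13*(20 + (61/6)*25) = 13*(20 + 1525/6) = 13*(1645/6) = 21385/6)
(A(172) - 127811) - 27081 = (21385/6 - 127811) - 27081 = -745481/6 - 27081 = -907967/6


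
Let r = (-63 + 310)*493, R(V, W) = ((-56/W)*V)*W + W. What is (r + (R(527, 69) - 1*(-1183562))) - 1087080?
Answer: 188810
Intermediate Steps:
R(V, W) = W - 56*V (R(V, W) = (-56*V/W)*W + W = -56*V + W = W - 56*V)
r = 121771 (r = 247*493 = 121771)
(r + (R(527, 69) - 1*(-1183562))) - 1087080 = (121771 + ((69 - 56*527) - 1*(-1183562))) - 1087080 = (121771 + ((69 - 29512) + 1183562)) - 1087080 = (121771 + (-29443 + 1183562)) - 1087080 = (121771 + 1154119) - 1087080 = 1275890 - 1087080 = 188810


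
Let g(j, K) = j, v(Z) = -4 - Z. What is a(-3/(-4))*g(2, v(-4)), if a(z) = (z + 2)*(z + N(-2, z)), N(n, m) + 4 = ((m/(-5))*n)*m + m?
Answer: -1001/80 ≈ -12.512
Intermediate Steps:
N(n, m) = -4 + m - n*m²/5 (N(n, m) = -4 + (((m/(-5))*n)*m + m) = -4 + (((m*(-⅕))*n)*m + m) = -4 + (((-m/5)*n)*m + m) = -4 + ((-m*n/5)*m + m) = -4 + (-n*m²/5 + m) = -4 + (m - n*m²/5) = -4 + m - n*m²/5)
a(z) = (2 + z)*(-4 + 2*z + 2*z²/5) (a(z) = (z + 2)*(z + (-4 + z - ⅕*(-2)*z²)) = (2 + z)*(z + (-4 + z + 2*z²/5)) = (2 + z)*(-4 + 2*z + 2*z²/5))
a(-3/(-4))*g(2, v(-4)) = (-8 + 2*(-3/(-4))³/5 + 14*(-3/(-4))²/5)*2 = (-8 + 2*(-3*(-¼))³/5 + 14*(-3*(-¼))²/5)*2 = (-8 + 2*(¾)³/5 + 14*(¾)²/5)*2 = (-8 + (⅖)*(27/64) + (14/5)*(9/16))*2 = (-8 + 27/160 + 63/40)*2 = -1001/160*2 = -1001/80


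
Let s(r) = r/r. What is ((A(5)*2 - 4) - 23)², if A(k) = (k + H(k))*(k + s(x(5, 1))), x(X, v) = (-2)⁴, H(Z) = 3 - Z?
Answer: 81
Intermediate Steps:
x(X, v) = 16
s(r) = 1
A(k) = 3 + 3*k (A(k) = (k + (3 - k))*(k + 1) = 3*(1 + k) = 3 + 3*k)
((A(5)*2 - 4) - 23)² = (((3 + 3*5)*2 - 4) - 23)² = (((3 + 15)*2 - 4) - 23)² = ((18*2 - 4) - 23)² = ((36 - 4) - 23)² = (32 - 23)² = 9² = 81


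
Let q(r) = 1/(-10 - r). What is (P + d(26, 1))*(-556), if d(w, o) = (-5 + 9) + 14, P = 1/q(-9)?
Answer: -9452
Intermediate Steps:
P = -1 (P = 1/(-1/(10 - 9)) = 1/(-1/1) = 1/(-1*1) = 1/(-1) = -1)
d(w, o) = 18 (d(w, o) = 4 + 14 = 18)
(P + d(26, 1))*(-556) = (-1 + 18)*(-556) = 17*(-556) = -9452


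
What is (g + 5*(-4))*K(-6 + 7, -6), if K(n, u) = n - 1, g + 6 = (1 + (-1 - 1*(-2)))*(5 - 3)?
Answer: 0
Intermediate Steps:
g = -2 (g = -6 + (1 + (-1 - 1*(-2)))*(5 - 3) = -6 + (1 + (-1 + 2))*2 = -6 + (1 + 1)*2 = -6 + 2*2 = -6 + 4 = -2)
K(n, u) = -1 + n
(g + 5*(-4))*K(-6 + 7, -6) = (-2 + 5*(-4))*(-1 + (-6 + 7)) = (-2 - 20)*(-1 + 1) = -22*0 = 0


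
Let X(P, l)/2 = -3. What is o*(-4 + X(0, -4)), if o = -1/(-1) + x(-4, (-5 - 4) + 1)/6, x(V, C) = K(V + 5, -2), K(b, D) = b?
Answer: -35/3 ≈ -11.667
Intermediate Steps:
X(P, l) = -6 (X(P, l) = 2*(-3) = -6)
x(V, C) = 5 + V (x(V, C) = V + 5 = 5 + V)
o = 7/6 (o = -1/(-1) + (5 - 4)/6 = -1*(-1) + 1*(⅙) = 1 + ⅙ = 7/6 ≈ 1.1667)
o*(-4 + X(0, -4)) = 7*(-4 - 6)/6 = (7/6)*(-10) = -35/3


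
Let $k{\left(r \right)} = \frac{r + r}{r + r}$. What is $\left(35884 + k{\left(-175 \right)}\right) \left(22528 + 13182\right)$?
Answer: $1281453350$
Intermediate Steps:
$k{\left(r \right)} = 1$ ($k{\left(r \right)} = \frac{2 r}{2 r} = 2 r \frac{1}{2 r} = 1$)
$\left(35884 + k{\left(-175 \right)}\right) \left(22528 + 13182\right) = \left(35884 + 1\right) \left(22528 + 13182\right) = 35885 \cdot 35710 = 1281453350$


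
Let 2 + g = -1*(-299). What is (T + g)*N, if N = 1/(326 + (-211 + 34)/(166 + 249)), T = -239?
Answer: 24070/135113 ≈ 0.17815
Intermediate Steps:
N = 415/135113 (N = 1/(326 - 177/415) = 1/(135113/415) = 415/135113 ≈ 0.0030715)
g = 297 (g = -2 - 1*(-299) = -2 + 299 = 297)
(T + g)*N = (-239 + 297)*(415/135113) = 58*(415/135113) = 24070/135113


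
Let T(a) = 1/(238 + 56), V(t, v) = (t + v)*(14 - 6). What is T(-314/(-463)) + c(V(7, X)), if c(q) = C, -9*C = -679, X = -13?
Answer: 66545/882 ≈ 75.448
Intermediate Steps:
V(t, v) = 8*t + 8*v (V(t, v) = (t + v)*8 = 8*t + 8*v)
T(a) = 1/294
C = 679/9 (C = -⅑*(-679) = 679/9 ≈ 75.444)
c(q) = 679/9
T(-314/(-463)) + c(V(7, X)) = 1/294 + 679/9 = 66545/882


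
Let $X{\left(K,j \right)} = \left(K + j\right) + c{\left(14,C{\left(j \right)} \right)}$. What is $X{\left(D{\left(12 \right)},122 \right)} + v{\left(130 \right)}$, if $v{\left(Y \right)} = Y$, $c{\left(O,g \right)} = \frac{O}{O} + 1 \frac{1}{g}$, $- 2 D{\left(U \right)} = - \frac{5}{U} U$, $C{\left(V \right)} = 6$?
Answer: $\frac{767}{3} \approx 255.67$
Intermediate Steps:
$D{\left(U \right)} = \frac{5}{2}$ ($D{\left(U \right)} = - \frac{- \frac{5}{U} U}{2} = \left(- \frac{1}{2}\right) \left(-5\right) = \frac{5}{2}$)
$c{\left(O,g \right)} = 1 + \frac{1}{g}$
$X{\left(K,j \right)} = \frac{7}{6} + K + j$ ($X{\left(K,j \right)} = \left(K + j\right) + \frac{1 + 6}{6} = \left(K + j\right) + \frac{1}{6} \cdot 7 = \left(K + j\right) + \frac{7}{6} = \frac{7}{6} + K + j$)
$X{\left(D{\left(12 \right)},122 \right)} + v{\left(130 \right)} = \left(\frac{7}{6} + \frac{5}{2} + 122\right) + 130 = \frac{377}{3} + 130 = \frac{767}{3}$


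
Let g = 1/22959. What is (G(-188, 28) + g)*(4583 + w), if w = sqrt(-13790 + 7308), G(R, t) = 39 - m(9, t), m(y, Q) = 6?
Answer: 3472300784/22959 + 757648*I*sqrt(6482)/22959 ≈ 1.5124e+5 + 2656.9*I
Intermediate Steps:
g = 1/22959 ≈ 4.3556e-5
G(R, t) = 33 (G(R, t) = 39 - 1*6 = 39 - 6 = 33)
w = I*sqrt(6482) (w = sqrt(-6482) = I*sqrt(6482) ≈ 80.511*I)
(G(-188, 28) + g)*(4583 + w) = (33 + 1/22959)*(4583 + I*sqrt(6482)) = 757648*(4583 + I*sqrt(6482))/22959 = 3472300784/22959 + 757648*I*sqrt(6482)/22959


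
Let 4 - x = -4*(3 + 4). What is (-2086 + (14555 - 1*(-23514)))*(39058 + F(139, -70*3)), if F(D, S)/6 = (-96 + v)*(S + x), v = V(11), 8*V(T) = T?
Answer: 10083696005/2 ≈ 5.0418e+9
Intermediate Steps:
V(T) = T/8
v = 11/8 (v = (⅛)*11 = 11/8 ≈ 1.3750)
x = 32 (x = 4 - (-4)*(3 + 4) = 4 - (-4)*7 = 4 - 1*(-28) = 4 + 28 = 32)
F(D, S) = -18168 - 2271*S/4 (F(D, S) = 6*((-96 + 11/8)*(S + 32)) = 6*(-757*(32 + S)/8) = 6*(-3028 - 757*S/8) = -18168 - 2271*S/4)
(-2086 + (14555 - 1*(-23514)))*(39058 + F(139, -70*3)) = (-2086 + (14555 - 1*(-23514)))*(39058 + (-18168 - (-79485)*3/2)) = (-2086 + (14555 + 23514))*(39058 + (-18168 - 2271/4*(-210))) = (-2086 + 38069)*(39058 + (-18168 + 238455/2)) = 35983*(39058 + 202119/2) = 35983*(280235/2) = 10083696005/2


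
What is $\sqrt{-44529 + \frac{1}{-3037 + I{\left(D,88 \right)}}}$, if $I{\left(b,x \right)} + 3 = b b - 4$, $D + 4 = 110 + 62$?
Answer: $\frac{i \sqrt{7058207178605}}{12590} \approx 211.02 i$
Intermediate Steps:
$D = 168$ ($D = -4 + \left(110 + 62\right) = -4 + 172 = 168$)
$I{\left(b,x \right)} = -7 + b^{2}$ ($I{\left(b,x \right)} = -3 + \left(b b - 4\right) = -3 + \left(b^{2} - 4\right) = -3 + \left(-4 + b^{2}\right) = -7 + b^{2}$)
$\sqrt{-44529 + \frac{1}{-3037 + I{\left(D,88 \right)}}} = \sqrt{-44529 + \frac{1}{-3037 - \left(7 - 168^{2}\right)}} = \sqrt{-44529 + \frac{1}{-3037 + \left(-7 + 28224\right)}} = \sqrt{-44529 + \frac{1}{-3037 + 28217}} = \sqrt{-44529 + \frac{1}{25180}} = \sqrt{- \frac{1121240219}{25180}} = \frac{i \sqrt{7058207178605}}{12590}$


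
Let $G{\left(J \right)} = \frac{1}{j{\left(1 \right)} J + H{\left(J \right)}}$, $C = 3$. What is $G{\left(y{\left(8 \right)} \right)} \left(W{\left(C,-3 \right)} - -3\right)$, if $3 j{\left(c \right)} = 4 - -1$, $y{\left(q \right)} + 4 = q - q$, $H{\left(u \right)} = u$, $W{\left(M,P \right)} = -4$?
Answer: $\frac{3}{32} \approx 0.09375$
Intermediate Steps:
$y{\left(q \right)} = -4$ ($y{\left(q \right)} = -4 + \left(q - q\right) = -4 + 0 = -4$)
$j{\left(c \right)} = \frac{5}{3}$ ($j{\left(c \right)} = \frac{4 - -1}{3} = \frac{4 + 1}{3} = \frac{1}{3} \cdot 5 = \frac{5}{3}$)
$G{\left(J \right)} = \frac{3}{8 J}$ ($G{\left(J \right)} = \frac{1}{\frac{5 J}{3} + J} = \frac{1}{\frac{8}{3} J} = \frac{3}{8 J}$)
$G{\left(y{\left(8 \right)} \right)} \left(W{\left(C,-3 \right)} - -3\right) = \frac{3}{8 \left(-4\right)} \left(-4 - -3\right) = \frac{3}{8} \left(- \frac{1}{4}\right) \left(-4 + 3\right) = \left(- \frac{3}{32}\right) \left(-1\right) = \frac{3}{32}$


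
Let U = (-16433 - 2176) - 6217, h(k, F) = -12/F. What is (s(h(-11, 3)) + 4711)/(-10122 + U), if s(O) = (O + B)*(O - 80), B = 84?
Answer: 2009/34948 ≈ 0.057485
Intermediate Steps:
U = -24826 (U = -18609 - 6217 = -24826)
s(O) = (-80 + O)*(84 + O) (s(O) = (O + 84)*(O - 80) = (84 + O)*(-80 + O) = (-80 + O)*(84 + O))
(s(h(-11, 3)) + 4711)/(-10122 + U) = ((-6720 + (-12/3)**2 + 4*(-12/3)) + 4711)/(-10122 - 24826) = ((-6720 + (-12*1/3)**2 + 4*(-12*1/3)) + 4711)/(-34948) = ((-6720 + (-4)**2 + 4*(-4)) + 4711)*(-1/34948) = ((-6720 + 16 - 16) + 4711)*(-1/34948) = (-6720 + 4711)*(-1/34948) = -2009*(-1/34948) = 2009/34948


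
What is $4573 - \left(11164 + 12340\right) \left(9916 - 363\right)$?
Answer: $-224529139$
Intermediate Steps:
$4573 - \left(11164 + 12340\right) \left(9916 - 363\right) = 4573 - 23504 \cdot 9553 = 4573 - 224533712 = -224529139$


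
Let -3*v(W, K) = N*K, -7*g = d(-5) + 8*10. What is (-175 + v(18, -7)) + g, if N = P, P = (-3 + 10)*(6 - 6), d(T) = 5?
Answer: -1310/7 ≈ -187.14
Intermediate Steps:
P = 0 (P = 7*0 = 0)
g = -85/7 (g = -(5 + 8*10)/7 = -(5 + 80)/7 = -⅐*85 = -85/7 ≈ -12.143)
N = 0
v(W, K) = 0 (v(W, K) = -0*K = -⅓*0 = 0)
(-175 + v(18, -7)) + g = (-175 + 0) - 85/7 = -175 - 85/7 = -1310/7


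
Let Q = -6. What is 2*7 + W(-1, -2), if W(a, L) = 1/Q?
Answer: 83/6 ≈ 13.833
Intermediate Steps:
W(a, L) = -⅙ (W(a, L) = 1/(-6) = -⅙)
2*7 + W(-1, -2) = 2*7 - ⅙ = 14 - ⅙ = 83/6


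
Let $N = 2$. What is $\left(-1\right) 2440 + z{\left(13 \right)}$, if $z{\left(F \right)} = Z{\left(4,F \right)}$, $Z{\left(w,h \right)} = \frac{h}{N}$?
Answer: $- \frac{4867}{2} \approx -2433.5$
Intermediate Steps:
$Z{\left(w,h \right)} = \frac{h}{2}$
$z{\left(F \right)} = \frac{F}{2}$
$\left(-1\right) 2440 + z{\left(13 \right)} = \left(-1\right) 2440 + \frac{1}{2} \cdot 13 = -2440 + \frac{13}{2} = - \frac{4867}{2}$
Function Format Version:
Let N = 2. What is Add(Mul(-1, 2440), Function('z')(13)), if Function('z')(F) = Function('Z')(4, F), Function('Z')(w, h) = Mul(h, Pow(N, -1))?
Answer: Rational(-4867, 2) ≈ -2433.5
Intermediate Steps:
Function('Z')(w, h) = Mul(Rational(1, 2), h) (Function('Z')(w, h) = Mul(h, Pow(2, -1)) = Mul(h, Rational(1, 2)) = Mul(Rational(1, 2), h))
Function('z')(F) = Mul(Rational(1, 2), F)
Add(Mul(-1, 2440), Function('z')(13)) = Add(Mul(-1, 2440), Mul(Rational(1, 2), 13)) = Add(-2440, Rational(13, 2)) = Rational(-4867, 2)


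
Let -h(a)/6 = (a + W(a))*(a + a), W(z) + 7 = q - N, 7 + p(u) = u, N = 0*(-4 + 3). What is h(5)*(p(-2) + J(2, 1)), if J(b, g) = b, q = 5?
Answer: 1260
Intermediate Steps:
N = 0 (N = 0*(-1) = 0)
p(u) = -7 + u
W(z) = -2 (W(z) = -7 + (5 - 1*0) = -7 + (5 + 0) = -7 + 5 = -2)
h(a) = -12*a*(-2 + a) (h(a) = -6*(a - 2)*(a + a) = -6*(-2 + a)*2*a = -12*a*(-2 + a))
h(5)*(p(-2) + J(2, 1)) = (12*5*(2 - 1*5))*((-7 - 2) + 2) = (12*5*(2 - 5))*(-9 + 2) = (12*5*(-3))*(-7) = -180*(-7) = 1260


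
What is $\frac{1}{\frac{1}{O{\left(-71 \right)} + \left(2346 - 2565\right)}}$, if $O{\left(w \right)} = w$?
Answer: $-290$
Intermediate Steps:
$\frac{1}{\frac{1}{O{\left(-71 \right)} + \left(2346 - 2565\right)}} = \frac{1}{\frac{1}{-71 + \left(2346 - 2565\right)}} = \frac{1}{\frac{1}{-71 - 219}} = \frac{1}{\frac{1}{-290}} = \frac{1}{- \frac{1}{290}} = -290$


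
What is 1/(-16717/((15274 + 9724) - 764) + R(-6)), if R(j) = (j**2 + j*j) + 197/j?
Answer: 4039/155408 ≈ 0.025990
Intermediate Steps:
R(j) = 2*j**2 + 197/j (R(j) = (j**2 + j**2) + 197/j = 2*j**2 + 197/j)
1/(-16717/((15274 + 9724) - 764) + R(-6)) = 1/(-16717/((15274 + 9724) - 764) + (197 + 2*(-6)**3)/(-6)) = 1/(-16717/(24998 - 764) - (197 + 2*(-216))/6) = 1/(-16717/24234 - (197 - 432)/6) = 1/(-16717*1/24234 - 1/6*(-235)) = 1/(-16717/24234 + 235/6) = 1/(155408/4039) = 4039/155408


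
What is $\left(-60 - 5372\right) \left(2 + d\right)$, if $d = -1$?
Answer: $-5432$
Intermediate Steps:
$\left(-60 - 5372\right) \left(2 + d\right) = \left(-60 - 5372\right) \left(2 - 1\right) = \left(-60 - 5372\right) 1 = \left(-5432\right) 1 = -5432$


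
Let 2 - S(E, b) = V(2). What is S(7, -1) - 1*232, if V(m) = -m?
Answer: -228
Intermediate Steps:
S(E, b) = 4 (S(E, b) = 2 - (-1)*2 = 2 - 1*(-2) = 2 + 2 = 4)
S(7, -1) - 1*232 = 4 - 1*232 = 4 - 232 = -228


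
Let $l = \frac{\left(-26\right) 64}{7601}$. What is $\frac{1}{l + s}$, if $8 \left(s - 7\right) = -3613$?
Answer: $- \frac{60808}{27050069} \approx -0.002248$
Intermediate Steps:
$s = - \frac{3557}{8}$ ($s = 7 + \frac{1}{8} \left(-3613\right) = 7 - \frac{3613}{8} = - \frac{3557}{8} \approx -444.63$)
$l = - \frac{1664}{7601}$ ($l = \left(-1664\right) \frac{1}{7601} = - \frac{1664}{7601} \approx -0.21892$)
$\frac{1}{l + s} = \frac{1}{- \frac{1664}{7601} - \frac{3557}{8}} = \frac{1}{- \frac{27050069}{60808}} = - \frac{60808}{27050069}$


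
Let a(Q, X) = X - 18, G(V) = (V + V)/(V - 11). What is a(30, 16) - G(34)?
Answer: -114/23 ≈ -4.9565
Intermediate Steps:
G(V) = 2*V/(-11 + V) (G(V) = (2*V)/(-11 + V) = 2*V/(-11 + V))
a(Q, X) = -18 + X
a(30, 16) - G(34) = (-18 + 16) - 2*34/(-11 + 34) = -2 - 2*34/23 = -2 - 1*68/23 = -2 - 68/23 = -114/23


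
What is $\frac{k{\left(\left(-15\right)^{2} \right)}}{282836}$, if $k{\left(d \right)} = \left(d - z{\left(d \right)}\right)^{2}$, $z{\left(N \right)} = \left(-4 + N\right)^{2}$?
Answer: $\frac{590878864}{70709} \approx 8356.5$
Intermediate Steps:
$k{\left(d \right)} = \left(d - \left(-4 + d\right)^{2}\right)^{2}$
$\frac{k{\left(\left(-15\right)^{2} \right)}}{282836} = \frac{\left(\left(-15\right)^{2} - \left(-4 + \left(-15\right)^{2}\right)^{2}\right)^{2}}{282836} = \left(225 - \left(-4 + 225\right)^{2}\right)^{2} \cdot \frac{1}{282836} = \left(225 - 221^{2}\right)^{2} \cdot \frac{1}{282836} = \left(225 - 48841\right)^{2} \cdot \frac{1}{282836} = \left(-48616\right)^{2} \cdot \frac{1}{282836} = 2363515456 \cdot \frac{1}{282836} = \frac{590878864}{70709}$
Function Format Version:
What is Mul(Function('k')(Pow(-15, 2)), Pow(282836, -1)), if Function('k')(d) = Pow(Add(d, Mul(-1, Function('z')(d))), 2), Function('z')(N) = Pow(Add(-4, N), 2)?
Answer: Rational(590878864, 70709) ≈ 8356.5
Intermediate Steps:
Function('k')(d) = Pow(Add(d, Mul(-1, Pow(Add(-4, d), 2))), 2)
Mul(Function('k')(Pow(-15, 2)), Pow(282836, -1)) = Mul(Pow(Add(Pow(-15, 2), Mul(-1, Pow(Add(-4, Pow(-15, 2)), 2))), 2), Pow(282836, -1)) = Mul(Pow(Add(225, Mul(-1, Pow(Add(-4, 225), 2))), 2), Rational(1, 282836)) = Mul(Pow(Add(225, Mul(-1, Pow(221, 2))), 2), Rational(1, 282836)) = Mul(Pow(Add(225, Mul(-1, 48841)), 2), Rational(1, 282836)) = Mul(Pow(Add(225, -48841), 2), Rational(1, 282836)) = Mul(Pow(-48616, 2), Rational(1, 282836)) = Mul(2363515456, Rational(1, 282836)) = Rational(590878864, 70709)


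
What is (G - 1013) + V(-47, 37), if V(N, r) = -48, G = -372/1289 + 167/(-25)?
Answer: -34415288/32225 ≈ -1068.0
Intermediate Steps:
G = -224563/32225 (G = -372*1/1289 + 167*(-1/25) = -372/1289 - 167/25 = -224563/32225 ≈ -6.9686)
(G - 1013) + V(-47, 37) = (-224563/32225 - 1013) - 48 = -32868488/32225 - 48 = -34415288/32225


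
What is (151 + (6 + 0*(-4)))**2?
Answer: 24649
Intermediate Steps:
(151 + (6 + 0*(-4)))**2 = (151 + (6 + 0))**2 = (151 + 6)**2 = 157**2 = 24649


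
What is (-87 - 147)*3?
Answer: -702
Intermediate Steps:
(-87 - 147)*3 = -234*3 = -702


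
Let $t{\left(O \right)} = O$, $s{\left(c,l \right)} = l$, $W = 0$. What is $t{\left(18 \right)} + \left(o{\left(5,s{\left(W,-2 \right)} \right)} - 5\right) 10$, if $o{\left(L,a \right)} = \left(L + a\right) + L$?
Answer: $48$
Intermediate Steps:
$o{\left(L,a \right)} = a + 2 L$
$t{\left(18 \right)} + \left(o{\left(5,s{\left(W,-2 \right)} \right)} - 5\right) 10 = 18 + \left(\left(-2 + 2 \cdot 5\right) - 5\right) 10 = 18 + \left(\left(-2 + 10\right) - 5\right) 10 = 18 + \left(8 - 5\right) 10 = 18 + 3 \cdot 10 = 18 + 30 = 48$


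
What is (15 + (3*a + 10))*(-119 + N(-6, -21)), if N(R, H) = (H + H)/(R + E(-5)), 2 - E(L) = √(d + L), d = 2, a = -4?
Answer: 91*(-17*√3 + 62*I)/(√3 - 4*I) ≈ -1432.1 - 49.774*I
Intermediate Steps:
E(L) = 2 - √(2 + L)
N(R, H) = 2*H/(2 + R - I*√3) (N(R, H) = (H + H)/(R + (2 - √(2 - 5))) = (2*H)/(R + (2 - √(-3))) = (2*H)/(R + (2 - I*√3)) = (2*H)/(2 + R - I*√3) = 2*H/(2 + R - I*√3))
(15 + (3*a + 10))*(-119 + N(-6, -21)) = (15 + (3*(-4) + 10))*(-119 + 2*(-21)/(2 - 6 - I*√3)) = (15 + (-12 + 10))*(-119 + 2*(-21)/(-4 - I*√3)) = (15 - 2)*(-119 - 42/(-4 - I*√3)) = 13*(-119 - 42/(-4 - I*√3)) = -1547 - 546/(-4 - I*√3)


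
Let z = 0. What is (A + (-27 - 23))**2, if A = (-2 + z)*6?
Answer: 3844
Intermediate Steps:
A = -12 (A = (-2 + 0)*6 = -2*6 = -12)
(A + (-27 - 23))**2 = (-12 + (-27 - 23))**2 = (-12 - 50)**2 = (-62)**2 = 3844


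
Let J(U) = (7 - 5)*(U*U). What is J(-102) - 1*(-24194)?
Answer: 45002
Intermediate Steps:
J(U) = 2*U²
J(-102) - 1*(-24194) = 2*(-102)² - 1*(-24194) = 2*10404 + 24194 = 20808 + 24194 = 45002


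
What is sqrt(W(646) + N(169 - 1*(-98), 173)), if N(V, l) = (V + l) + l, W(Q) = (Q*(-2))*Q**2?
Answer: I*sqrt(539171659) ≈ 23220.0*I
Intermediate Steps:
W(Q) = -2*Q**3 (W(Q) = (-2*Q)*Q**2 = -2*Q**3)
N(V, l) = V + 2*l
sqrt(W(646) + N(169 - 1*(-98), 173)) = sqrt(-2*646**3 + ((169 - 1*(-98)) + 2*173)) = sqrt(-2*269586136 + ((169 + 98) + 346)) = sqrt(-539172272 + (267 + 346)) = sqrt(-539172272 + 613) = sqrt(-539171659) = I*sqrt(539171659)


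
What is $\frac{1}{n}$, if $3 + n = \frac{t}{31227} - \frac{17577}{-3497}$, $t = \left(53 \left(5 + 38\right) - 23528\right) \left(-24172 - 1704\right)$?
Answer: $\frac{36400273}{641002897050} \approx 5.6786 \cdot 10^{-5}$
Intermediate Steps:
$t = 549839124$ ($t = \left(53 \cdot 43 - 23528\right) \left(-25876\right) = \left(2279 - 23528\right) \left(-25876\right) = \left(-21249\right) \left(-25876\right) = 549839124$)
$n = \frac{641002897050}{36400273}$ ($n = -3 + \left(\frac{549839124}{31227} - \frac{17577}{-3497}\right) = -3 + \left(549839124 \cdot \frac{1}{31227} - - \frac{17577}{3497}\right) = -3 + \left(\frac{183279708}{10409} + \frac{17577}{3497}\right) = -3 + \frac{641112097869}{36400273} = \frac{641002897050}{36400273} \approx 17610.0$)
$\frac{1}{n} = \frac{1}{\frac{641002897050}{36400273}} = \frac{36400273}{641002897050}$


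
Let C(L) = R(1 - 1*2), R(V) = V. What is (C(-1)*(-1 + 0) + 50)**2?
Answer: 2601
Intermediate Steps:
C(L) = -1 (C(L) = 1 - 1*2 = 1 - 2 = -1)
(C(-1)*(-1 + 0) + 50)**2 = (-(-1 + 0) + 50)**2 = (-1*(-1) + 50)**2 = (1 + 50)**2 = 51**2 = 2601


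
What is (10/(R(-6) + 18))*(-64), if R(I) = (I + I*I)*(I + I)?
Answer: 320/171 ≈ 1.8713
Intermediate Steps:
R(I) = 2*I*(I + I²) (R(I) = (I + I²)*(2*I) = 2*I*(I + I²))
(10/(R(-6) + 18))*(-64) = (10/(2*(-6)²*(1 - 6) + 18))*(-64) = (10/(2*36*(-5) + 18))*(-64) = (10/(-360 + 18))*(-64) = (10/(-342))*(-64) = (10*(-1/342))*(-64) = -5/171*(-64) = 320/171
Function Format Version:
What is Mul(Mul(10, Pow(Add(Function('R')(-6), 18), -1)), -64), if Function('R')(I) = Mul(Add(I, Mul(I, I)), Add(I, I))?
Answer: Rational(320, 171) ≈ 1.8713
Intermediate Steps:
Function('R')(I) = Mul(2, I, Add(I, Pow(I, 2))) (Function('R')(I) = Mul(Add(I, Pow(I, 2)), Mul(2, I)) = Mul(2, I, Add(I, Pow(I, 2))))
Mul(Mul(10, Pow(Add(Function('R')(-6), 18), -1)), -64) = Mul(Mul(10, Pow(Add(Mul(2, Pow(-6, 2), Add(1, -6)), 18), -1)), -64) = Mul(Mul(10, Pow(Add(Mul(2, 36, -5), 18), -1)), -64) = Mul(Mul(10, Pow(Add(-360, 18), -1)), -64) = Mul(Mul(10, Pow(-342, -1)), -64) = Mul(Mul(10, Rational(-1, 342)), -64) = Mul(Rational(-5, 171), -64) = Rational(320, 171)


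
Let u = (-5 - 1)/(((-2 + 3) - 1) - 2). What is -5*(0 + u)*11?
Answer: -165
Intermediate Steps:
u = 3 (u = -6/((1 - 1) - 2) = -6/(0 - 2) = -6/(-2) = -6*(-1/2) = 3)
-5*(0 + u)*11 = -5*(0 + 3)*11 = -5*3*11 = -15*11 = -165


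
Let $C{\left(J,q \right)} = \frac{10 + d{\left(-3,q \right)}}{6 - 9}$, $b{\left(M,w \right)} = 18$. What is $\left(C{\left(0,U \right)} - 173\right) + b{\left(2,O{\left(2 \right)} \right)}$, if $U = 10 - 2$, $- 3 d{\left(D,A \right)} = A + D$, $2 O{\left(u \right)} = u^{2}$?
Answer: $- \frac{1420}{9} \approx -157.78$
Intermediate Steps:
$O{\left(u \right)} = \frac{u^{2}}{2}$
$d{\left(D,A \right)} = - \frac{A}{3} - \frac{D}{3}$ ($d{\left(D,A \right)} = - \frac{A + D}{3} = - \frac{A}{3} - \frac{D}{3}$)
$U = 8$
$C{\left(J,q \right)} = - \frac{11}{3} + \frac{q}{9}$ ($C{\left(J,q \right)} = \frac{10 - \left(-1 + \frac{q}{3}\right)}{6 - 9} = \frac{10 - \left(-1 + \frac{q}{3}\right)}{-3} = \left(10 - \left(-1 + \frac{q}{3}\right)\right) \left(- \frac{1}{3}\right) = \left(11 - \frac{q}{3}\right) \left(- \frac{1}{3}\right) = - \frac{11}{3} + \frac{q}{9}$)
$\left(C{\left(0,U \right)} - 173\right) + b{\left(2,O{\left(2 \right)} \right)} = \left(\left(- \frac{11}{3} + \frac{1}{9} \cdot 8\right) - 173\right) + 18 = \left(\left(- \frac{11}{3} + \frac{8}{9}\right) - 173\right) + 18 = \left(- \frac{25}{9} - 173\right) + 18 = - \frac{1582}{9} + 18 = - \frac{1420}{9}$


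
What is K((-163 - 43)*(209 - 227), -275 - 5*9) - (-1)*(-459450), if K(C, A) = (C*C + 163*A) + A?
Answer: 13237334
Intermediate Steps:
K(C, A) = C² + 164*A (K(C, A) = (C² + 163*A) + A = C² + 164*A)
K((-163 - 43)*(209 - 227), -275 - 5*9) - (-1)*(-459450) = (((-163 - 43)*(209 - 227))² + 164*(-275 - 5*9)) - (-1)*(-459450) = ((-206*(-18))² + 164*(-275 - 1*45)) - 1*459450 = (3708² + 164*(-275 - 45)) - 459450 = (13749264 + 164*(-320)) - 459450 = (13749264 - 52480) - 459450 = 13696784 - 459450 = 13237334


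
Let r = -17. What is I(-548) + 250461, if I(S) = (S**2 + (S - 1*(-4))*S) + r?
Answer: 848860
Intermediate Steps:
I(S) = -17 + S**2 + S*(4 + S) (I(S) = (S**2 + (S - 1*(-4))*S) - 17 = (S**2 + (S + 4)*S) - 17 = (S**2 + (4 + S)*S) - 17 = (S**2 + S*(4 + S)) - 17 = -17 + S**2 + S*(4 + S))
I(-548) + 250461 = (-17 + 2*(-548)**2 + 4*(-548)) + 250461 = (-17 + 2*300304 - 2192) + 250461 = (-17 + 600608 - 2192) + 250461 = 598399 + 250461 = 848860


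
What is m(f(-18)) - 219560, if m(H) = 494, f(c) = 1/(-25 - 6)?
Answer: -219066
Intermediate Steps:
f(c) = -1/31 (f(c) = 1/(-31) = -1/31)
m(f(-18)) - 219560 = 494 - 219560 = -219066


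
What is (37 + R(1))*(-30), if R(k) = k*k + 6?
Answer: -1320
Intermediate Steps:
R(k) = 6 + k² (R(k) = k² + 6 = 6 + k²)
(37 + R(1))*(-30) = (37 + (6 + 1²))*(-30) = (37 + (6 + 1))*(-30) = (37 + 7)*(-30) = 44*(-30) = -1320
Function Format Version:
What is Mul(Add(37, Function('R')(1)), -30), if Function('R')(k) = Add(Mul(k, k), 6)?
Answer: -1320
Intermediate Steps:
Function('R')(k) = Add(6, Pow(k, 2)) (Function('R')(k) = Add(Pow(k, 2), 6) = Add(6, Pow(k, 2)))
Mul(Add(37, Function('R')(1)), -30) = Mul(Add(37, Add(6, Pow(1, 2))), -30) = Mul(Add(37, Add(6, 1)), -30) = Mul(Add(37, 7), -30) = Mul(44, -30) = -1320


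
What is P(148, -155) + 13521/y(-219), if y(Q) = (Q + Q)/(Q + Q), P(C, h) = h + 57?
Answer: 13423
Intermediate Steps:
P(C, h) = 57 + h
y(Q) = 1 (y(Q) = (2*Q)/((2*Q)) = (2*Q)*(1/(2*Q)) = 1)
P(148, -155) + 13521/y(-219) = (57 - 155) + 13521/1 = -98 + 13521*1 = -98 + 13521 = 13423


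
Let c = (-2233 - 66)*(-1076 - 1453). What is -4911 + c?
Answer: 5809260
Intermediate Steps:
c = 5814171 (c = -2299*(-2529) = 5814171)
-4911 + c = -4911 + 5814171 = 5809260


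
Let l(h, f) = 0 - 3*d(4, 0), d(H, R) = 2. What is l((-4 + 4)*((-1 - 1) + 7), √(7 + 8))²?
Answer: 36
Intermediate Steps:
l(h, f) = -6 (l(h, f) = 0 - 3*2 = 0 - 6 = -6)
l((-4 + 4)*((-1 - 1) + 7), √(7 + 8))² = (-6)² = 36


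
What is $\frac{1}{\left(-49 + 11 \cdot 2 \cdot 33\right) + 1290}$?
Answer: $\frac{1}{1967} \approx 0.00050839$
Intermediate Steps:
$\frac{1}{\left(-49 + 11 \cdot 2 \cdot 33\right) + 1290} = \frac{1}{\left(-49 + 22 \cdot 33\right) + 1290} = \frac{1}{\left(-49 + 726\right) + 1290} = \frac{1}{677 + 1290} = \frac{1}{1967}$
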